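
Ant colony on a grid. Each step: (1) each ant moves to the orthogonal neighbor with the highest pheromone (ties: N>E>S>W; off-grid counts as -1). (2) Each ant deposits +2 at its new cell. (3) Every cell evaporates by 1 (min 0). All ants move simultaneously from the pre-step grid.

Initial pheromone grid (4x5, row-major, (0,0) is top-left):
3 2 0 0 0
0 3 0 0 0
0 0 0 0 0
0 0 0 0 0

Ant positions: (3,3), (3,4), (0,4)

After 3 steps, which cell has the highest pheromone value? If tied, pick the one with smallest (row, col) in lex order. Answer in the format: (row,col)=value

Answer: (1,4)=5

Derivation:
Step 1: ant0:(3,3)->N->(2,3) | ant1:(3,4)->N->(2,4) | ant2:(0,4)->S->(1,4)
  grid max=2 at (0,0)
Step 2: ant0:(2,3)->E->(2,4) | ant1:(2,4)->N->(1,4) | ant2:(1,4)->S->(2,4)
  grid max=4 at (2,4)
Step 3: ant0:(2,4)->N->(1,4) | ant1:(1,4)->S->(2,4) | ant2:(2,4)->N->(1,4)
  grid max=5 at (1,4)
Final grid:
  0 0 0 0 0
  0 0 0 0 5
  0 0 0 0 5
  0 0 0 0 0
Max pheromone 5 at (1,4)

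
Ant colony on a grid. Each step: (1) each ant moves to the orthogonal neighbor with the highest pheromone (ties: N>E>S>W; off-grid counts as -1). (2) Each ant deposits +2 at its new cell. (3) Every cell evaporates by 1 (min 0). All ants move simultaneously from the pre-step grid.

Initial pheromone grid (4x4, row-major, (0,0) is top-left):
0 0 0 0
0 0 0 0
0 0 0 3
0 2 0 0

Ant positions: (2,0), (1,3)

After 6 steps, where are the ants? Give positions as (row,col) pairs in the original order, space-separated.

Step 1: ant0:(2,0)->N->(1,0) | ant1:(1,3)->S->(2,3)
  grid max=4 at (2,3)
Step 2: ant0:(1,0)->N->(0,0) | ant1:(2,3)->N->(1,3)
  grid max=3 at (2,3)
Step 3: ant0:(0,0)->E->(0,1) | ant1:(1,3)->S->(2,3)
  grid max=4 at (2,3)
Step 4: ant0:(0,1)->E->(0,2) | ant1:(2,3)->N->(1,3)
  grid max=3 at (2,3)
Step 5: ant0:(0,2)->E->(0,3) | ant1:(1,3)->S->(2,3)
  grid max=4 at (2,3)
Step 6: ant0:(0,3)->S->(1,3) | ant1:(2,3)->N->(1,3)
  grid max=3 at (1,3)

(1,3) (1,3)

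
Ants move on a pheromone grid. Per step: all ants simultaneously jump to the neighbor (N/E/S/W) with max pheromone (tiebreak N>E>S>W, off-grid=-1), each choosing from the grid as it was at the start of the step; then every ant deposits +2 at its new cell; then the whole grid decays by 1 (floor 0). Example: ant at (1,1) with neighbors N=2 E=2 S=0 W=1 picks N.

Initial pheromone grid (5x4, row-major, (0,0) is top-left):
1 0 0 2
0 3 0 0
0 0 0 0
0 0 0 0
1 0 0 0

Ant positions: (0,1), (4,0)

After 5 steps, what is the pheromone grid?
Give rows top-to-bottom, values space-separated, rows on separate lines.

After step 1: ants at (1,1),(3,0)
  0 0 0 1
  0 4 0 0
  0 0 0 0
  1 0 0 0
  0 0 0 0
After step 2: ants at (0,1),(2,0)
  0 1 0 0
  0 3 0 0
  1 0 0 0
  0 0 0 0
  0 0 0 0
After step 3: ants at (1,1),(1,0)
  0 0 0 0
  1 4 0 0
  0 0 0 0
  0 0 0 0
  0 0 0 0
After step 4: ants at (1,0),(1,1)
  0 0 0 0
  2 5 0 0
  0 0 0 0
  0 0 0 0
  0 0 0 0
After step 5: ants at (1,1),(1,0)
  0 0 0 0
  3 6 0 0
  0 0 0 0
  0 0 0 0
  0 0 0 0

0 0 0 0
3 6 0 0
0 0 0 0
0 0 0 0
0 0 0 0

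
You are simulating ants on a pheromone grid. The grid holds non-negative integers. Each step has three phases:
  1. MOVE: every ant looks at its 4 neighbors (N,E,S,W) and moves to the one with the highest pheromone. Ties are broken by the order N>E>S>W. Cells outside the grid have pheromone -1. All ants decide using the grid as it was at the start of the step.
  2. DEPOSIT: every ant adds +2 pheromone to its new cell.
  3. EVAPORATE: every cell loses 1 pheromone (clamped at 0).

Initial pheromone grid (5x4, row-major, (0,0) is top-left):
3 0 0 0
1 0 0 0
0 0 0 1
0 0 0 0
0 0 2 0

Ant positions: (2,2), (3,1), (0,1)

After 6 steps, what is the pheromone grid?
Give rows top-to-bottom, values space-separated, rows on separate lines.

After step 1: ants at (2,3),(2,1),(0,0)
  4 0 0 0
  0 0 0 0
  0 1 0 2
  0 0 0 0
  0 0 1 0
After step 2: ants at (1,3),(1,1),(0,1)
  3 1 0 0
  0 1 0 1
  0 0 0 1
  0 0 0 0
  0 0 0 0
After step 3: ants at (2,3),(0,1),(0,0)
  4 2 0 0
  0 0 0 0
  0 0 0 2
  0 0 0 0
  0 0 0 0
After step 4: ants at (1,3),(0,0),(0,1)
  5 3 0 0
  0 0 0 1
  0 0 0 1
  0 0 0 0
  0 0 0 0
After step 5: ants at (2,3),(0,1),(0,0)
  6 4 0 0
  0 0 0 0
  0 0 0 2
  0 0 0 0
  0 0 0 0
After step 6: ants at (1,3),(0,0),(0,1)
  7 5 0 0
  0 0 0 1
  0 0 0 1
  0 0 0 0
  0 0 0 0

7 5 0 0
0 0 0 1
0 0 0 1
0 0 0 0
0 0 0 0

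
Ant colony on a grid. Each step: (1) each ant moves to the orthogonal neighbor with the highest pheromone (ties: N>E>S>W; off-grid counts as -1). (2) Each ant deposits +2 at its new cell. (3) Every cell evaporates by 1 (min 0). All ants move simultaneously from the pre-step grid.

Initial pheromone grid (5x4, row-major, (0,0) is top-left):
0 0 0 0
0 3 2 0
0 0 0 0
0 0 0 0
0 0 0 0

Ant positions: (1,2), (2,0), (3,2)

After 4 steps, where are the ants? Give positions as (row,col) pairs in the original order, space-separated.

Step 1: ant0:(1,2)->W->(1,1) | ant1:(2,0)->N->(1,0) | ant2:(3,2)->N->(2,2)
  grid max=4 at (1,1)
Step 2: ant0:(1,1)->E->(1,2) | ant1:(1,0)->E->(1,1) | ant2:(2,2)->N->(1,2)
  grid max=5 at (1,1)
Step 3: ant0:(1,2)->W->(1,1) | ant1:(1,1)->E->(1,2) | ant2:(1,2)->W->(1,1)
  grid max=8 at (1,1)
Step 4: ant0:(1,1)->E->(1,2) | ant1:(1,2)->W->(1,1) | ant2:(1,1)->E->(1,2)
  grid max=9 at (1,1)

(1,2) (1,1) (1,2)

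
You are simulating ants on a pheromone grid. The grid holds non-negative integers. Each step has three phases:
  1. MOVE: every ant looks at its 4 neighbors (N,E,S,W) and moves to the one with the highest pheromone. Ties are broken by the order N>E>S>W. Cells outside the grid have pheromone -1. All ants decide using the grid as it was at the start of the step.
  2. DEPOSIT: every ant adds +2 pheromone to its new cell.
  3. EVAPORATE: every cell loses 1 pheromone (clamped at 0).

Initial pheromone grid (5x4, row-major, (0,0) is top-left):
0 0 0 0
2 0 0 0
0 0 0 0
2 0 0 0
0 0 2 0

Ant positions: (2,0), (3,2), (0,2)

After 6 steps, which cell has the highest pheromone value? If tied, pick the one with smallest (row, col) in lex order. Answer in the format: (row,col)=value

Step 1: ant0:(2,0)->N->(1,0) | ant1:(3,2)->S->(4,2) | ant2:(0,2)->E->(0,3)
  grid max=3 at (1,0)
Step 2: ant0:(1,0)->N->(0,0) | ant1:(4,2)->N->(3,2) | ant2:(0,3)->S->(1,3)
  grid max=2 at (1,0)
Step 3: ant0:(0,0)->S->(1,0) | ant1:(3,2)->S->(4,2) | ant2:(1,3)->N->(0,3)
  grid max=3 at (1,0)
Step 4: ant0:(1,0)->N->(0,0) | ant1:(4,2)->N->(3,2) | ant2:(0,3)->S->(1,3)
  grid max=2 at (1,0)
Step 5: ant0:(0,0)->S->(1,0) | ant1:(3,2)->S->(4,2) | ant2:(1,3)->N->(0,3)
  grid max=3 at (1,0)
Step 6: ant0:(1,0)->N->(0,0) | ant1:(4,2)->N->(3,2) | ant2:(0,3)->S->(1,3)
  grid max=2 at (1,0)
Final grid:
  1 0 0 0
  2 0 0 1
  0 0 0 0
  0 0 1 0
  0 0 2 0
Max pheromone 2 at (1,0)

Answer: (1,0)=2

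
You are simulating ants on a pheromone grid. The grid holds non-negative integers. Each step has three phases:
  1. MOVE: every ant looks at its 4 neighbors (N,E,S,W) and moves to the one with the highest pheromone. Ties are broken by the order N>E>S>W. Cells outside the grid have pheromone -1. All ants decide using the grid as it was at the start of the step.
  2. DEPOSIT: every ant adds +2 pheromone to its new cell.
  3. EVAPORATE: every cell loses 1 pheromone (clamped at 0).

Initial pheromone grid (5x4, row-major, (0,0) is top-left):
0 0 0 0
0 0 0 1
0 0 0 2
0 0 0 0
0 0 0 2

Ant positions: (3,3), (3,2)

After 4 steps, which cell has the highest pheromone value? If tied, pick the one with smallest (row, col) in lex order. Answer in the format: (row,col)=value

Answer: (2,3)=6

Derivation:
Step 1: ant0:(3,3)->N->(2,3) | ant1:(3,2)->N->(2,2)
  grid max=3 at (2,3)
Step 2: ant0:(2,3)->W->(2,2) | ant1:(2,2)->E->(2,3)
  grid max=4 at (2,3)
Step 3: ant0:(2,2)->E->(2,3) | ant1:(2,3)->W->(2,2)
  grid max=5 at (2,3)
Step 4: ant0:(2,3)->W->(2,2) | ant1:(2,2)->E->(2,3)
  grid max=6 at (2,3)
Final grid:
  0 0 0 0
  0 0 0 0
  0 0 4 6
  0 0 0 0
  0 0 0 0
Max pheromone 6 at (2,3)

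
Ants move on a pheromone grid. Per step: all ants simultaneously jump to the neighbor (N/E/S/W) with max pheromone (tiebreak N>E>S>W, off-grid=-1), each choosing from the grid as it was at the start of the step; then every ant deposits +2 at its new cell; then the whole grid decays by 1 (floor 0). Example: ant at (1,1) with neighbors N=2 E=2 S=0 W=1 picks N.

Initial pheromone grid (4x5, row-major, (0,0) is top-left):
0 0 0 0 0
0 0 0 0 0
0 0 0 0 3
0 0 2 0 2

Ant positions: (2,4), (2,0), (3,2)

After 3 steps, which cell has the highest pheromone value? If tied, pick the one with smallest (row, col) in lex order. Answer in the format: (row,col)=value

Answer: (3,4)=3

Derivation:
Step 1: ant0:(2,4)->S->(3,4) | ant1:(2,0)->N->(1,0) | ant2:(3,2)->N->(2,2)
  grid max=3 at (3,4)
Step 2: ant0:(3,4)->N->(2,4) | ant1:(1,0)->N->(0,0) | ant2:(2,2)->S->(3,2)
  grid max=3 at (2,4)
Step 3: ant0:(2,4)->S->(3,4) | ant1:(0,0)->E->(0,1) | ant2:(3,2)->N->(2,2)
  grid max=3 at (3,4)
Final grid:
  0 1 0 0 0
  0 0 0 0 0
  0 0 1 0 2
  0 0 1 0 3
Max pheromone 3 at (3,4)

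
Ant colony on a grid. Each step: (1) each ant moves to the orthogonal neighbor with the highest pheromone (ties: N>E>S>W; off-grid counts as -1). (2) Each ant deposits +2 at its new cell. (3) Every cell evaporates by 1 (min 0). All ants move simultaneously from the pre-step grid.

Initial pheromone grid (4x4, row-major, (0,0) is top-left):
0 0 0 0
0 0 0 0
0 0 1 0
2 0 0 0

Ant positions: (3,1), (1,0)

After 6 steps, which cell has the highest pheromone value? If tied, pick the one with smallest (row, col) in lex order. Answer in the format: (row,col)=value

Answer: (3,0)=2

Derivation:
Step 1: ant0:(3,1)->W->(3,0) | ant1:(1,0)->N->(0,0)
  grid max=3 at (3,0)
Step 2: ant0:(3,0)->N->(2,0) | ant1:(0,0)->E->(0,1)
  grid max=2 at (3,0)
Step 3: ant0:(2,0)->S->(3,0) | ant1:(0,1)->E->(0,2)
  grid max=3 at (3,0)
Step 4: ant0:(3,0)->N->(2,0) | ant1:(0,2)->E->(0,3)
  grid max=2 at (3,0)
Step 5: ant0:(2,0)->S->(3,0) | ant1:(0,3)->S->(1,3)
  grid max=3 at (3,0)
Step 6: ant0:(3,0)->N->(2,0) | ant1:(1,3)->N->(0,3)
  grid max=2 at (3,0)
Final grid:
  0 0 0 1
  0 0 0 0
  1 0 0 0
  2 0 0 0
Max pheromone 2 at (3,0)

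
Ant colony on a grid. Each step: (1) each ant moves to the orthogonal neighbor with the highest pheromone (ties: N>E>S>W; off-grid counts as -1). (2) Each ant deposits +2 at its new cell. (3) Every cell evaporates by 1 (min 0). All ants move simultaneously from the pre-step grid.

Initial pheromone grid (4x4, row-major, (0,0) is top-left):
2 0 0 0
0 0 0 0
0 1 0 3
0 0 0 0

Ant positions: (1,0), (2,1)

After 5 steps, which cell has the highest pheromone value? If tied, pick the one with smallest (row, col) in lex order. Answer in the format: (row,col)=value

Step 1: ant0:(1,0)->N->(0,0) | ant1:(2,1)->N->(1,1)
  grid max=3 at (0,0)
Step 2: ant0:(0,0)->E->(0,1) | ant1:(1,1)->N->(0,1)
  grid max=3 at (0,1)
Step 3: ant0:(0,1)->W->(0,0) | ant1:(0,1)->W->(0,0)
  grid max=5 at (0,0)
Step 4: ant0:(0,0)->E->(0,1) | ant1:(0,0)->E->(0,1)
  grid max=5 at (0,1)
Step 5: ant0:(0,1)->W->(0,0) | ant1:(0,1)->W->(0,0)
  grid max=7 at (0,0)
Final grid:
  7 4 0 0
  0 0 0 0
  0 0 0 0
  0 0 0 0
Max pheromone 7 at (0,0)

Answer: (0,0)=7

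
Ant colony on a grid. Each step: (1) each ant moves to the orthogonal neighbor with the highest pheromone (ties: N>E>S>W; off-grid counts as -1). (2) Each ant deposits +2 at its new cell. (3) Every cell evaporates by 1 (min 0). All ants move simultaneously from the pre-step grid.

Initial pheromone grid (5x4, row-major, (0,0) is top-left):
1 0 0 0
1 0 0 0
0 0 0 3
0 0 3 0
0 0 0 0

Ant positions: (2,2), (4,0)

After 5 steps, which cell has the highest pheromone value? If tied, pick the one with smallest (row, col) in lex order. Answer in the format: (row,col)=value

Step 1: ant0:(2,2)->E->(2,3) | ant1:(4,0)->N->(3,0)
  grid max=4 at (2,3)
Step 2: ant0:(2,3)->N->(1,3) | ant1:(3,0)->N->(2,0)
  grid max=3 at (2,3)
Step 3: ant0:(1,3)->S->(2,3) | ant1:(2,0)->N->(1,0)
  grid max=4 at (2,3)
Step 4: ant0:(2,3)->N->(1,3) | ant1:(1,0)->N->(0,0)
  grid max=3 at (2,3)
Step 5: ant0:(1,3)->S->(2,3) | ant1:(0,0)->E->(0,1)
  grid max=4 at (2,3)
Final grid:
  0 1 0 0
  0 0 0 0
  0 0 0 4
  0 0 0 0
  0 0 0 0
Max pheromone 4 at (2,3)

Answer: (2,3)=4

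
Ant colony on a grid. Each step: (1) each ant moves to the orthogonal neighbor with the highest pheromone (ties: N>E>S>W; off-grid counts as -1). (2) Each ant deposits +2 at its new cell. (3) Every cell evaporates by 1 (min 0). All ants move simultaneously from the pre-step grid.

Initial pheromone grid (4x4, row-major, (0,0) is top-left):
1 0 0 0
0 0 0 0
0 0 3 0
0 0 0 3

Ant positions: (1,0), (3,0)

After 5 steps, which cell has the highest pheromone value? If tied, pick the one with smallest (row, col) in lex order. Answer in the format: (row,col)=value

Answer: (0,0)=6

Derivation:
Step 1: ant0:(1,0)->N->(0,0) | ant1:(3,0)->N->(2,0)
  grid max=2 at (0,0)
Step 2: ant0:(0,0)->E->(0,1) | ant1:(2,0)->N->(1,0)
  grid max=1 at (0,0)
Step 3: ant0:(0,1)->W->(0,0) | ant1:(1,0)->N->(0,0)
  grid max=4 at (0,0)
Step 4: ant0:(0,0)->E->(0,1) | ant1:(0,0)->E->(0,1)
  grid max=3 at (0,0)
Step 5: ant0:(0,1)->W->(0,0) | ant1:(0,1)->W->(0,0)
  grid max=6 at (0,0)
Final grid:
  6 2 0 0
  0 0 0 0
  0 0 0 0
  0 0 0 0
Max pheromone 6 at (0,0)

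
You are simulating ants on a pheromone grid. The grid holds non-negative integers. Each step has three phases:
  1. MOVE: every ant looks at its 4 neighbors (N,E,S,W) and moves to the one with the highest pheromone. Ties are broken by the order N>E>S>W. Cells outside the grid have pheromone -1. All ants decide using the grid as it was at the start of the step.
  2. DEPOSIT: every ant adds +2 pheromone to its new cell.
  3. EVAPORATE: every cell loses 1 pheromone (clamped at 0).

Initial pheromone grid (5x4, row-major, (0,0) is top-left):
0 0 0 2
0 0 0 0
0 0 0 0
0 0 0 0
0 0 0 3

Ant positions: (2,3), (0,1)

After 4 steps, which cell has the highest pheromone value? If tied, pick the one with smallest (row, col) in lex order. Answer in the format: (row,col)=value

Answer: (0,3)=6

Derivation:
Step 1: ant0:(2,3)->N->(1,3) | ant1:(0,1)->E->(0,2)
  grid max=2 at (4,3)
Step 2: ant0:(1,3)->N->(0,3) | ant1:(0,2)->E->(0,3)
  grid max=4 at (0,3)
Step 3: ant0:(0,3)->S->(1,3) | ant1:(0,3)->S->(1,3)
  grid max=3 at (0,3)
Step 4: ant0:(1,3)->N->(0,3) | ant1:(1,3)->N->(0,3)
  grid max=6 at (0,3)
Final grid:
  0 0 0 6
  0 0 0 2
  0 0 0 0
  0 0 0 0
  0 0 0 0
Max pheromone 6 at (0,3)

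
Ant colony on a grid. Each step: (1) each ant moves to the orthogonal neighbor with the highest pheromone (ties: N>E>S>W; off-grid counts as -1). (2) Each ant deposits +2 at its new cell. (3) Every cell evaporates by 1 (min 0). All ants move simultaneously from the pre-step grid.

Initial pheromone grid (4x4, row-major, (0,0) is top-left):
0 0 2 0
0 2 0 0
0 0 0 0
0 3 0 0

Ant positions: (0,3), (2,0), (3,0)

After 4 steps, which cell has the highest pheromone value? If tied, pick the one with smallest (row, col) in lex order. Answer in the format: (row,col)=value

Step 1: ant0:(0,3)->W->(0,2) | ant1:(2,0)->N->(1,0) | ant2:(3,0)->E->(3,1)
  grid max=4 at (3,1)
Step 2: ant0:(0,2)->E->(0,3) | ant1:(1,0)->E->(1,1) | ant2:(3,1)->N->(2,1)
  grid max=3 at (3,1)
Step 3: ant0:(0,3)->W->(0,2) | ant1:(1,1)->S->(2,1) | ant2:(2,1)->S->(3,1)
  grid max=4 at (3,1)
Step 4: ant0:(0,2)->E->(0,3) | ant1:(2,1)->S->(3,1) | ant2:(3,1)->N->(2,1)
  grid max=5 at (3,1)
Final grid:
  0 0 2 1
  0 0 0 0
  0 3 0 0
  0 5 0 0
Max pheromone 5 at (3,1)

Answer: (3,1)=5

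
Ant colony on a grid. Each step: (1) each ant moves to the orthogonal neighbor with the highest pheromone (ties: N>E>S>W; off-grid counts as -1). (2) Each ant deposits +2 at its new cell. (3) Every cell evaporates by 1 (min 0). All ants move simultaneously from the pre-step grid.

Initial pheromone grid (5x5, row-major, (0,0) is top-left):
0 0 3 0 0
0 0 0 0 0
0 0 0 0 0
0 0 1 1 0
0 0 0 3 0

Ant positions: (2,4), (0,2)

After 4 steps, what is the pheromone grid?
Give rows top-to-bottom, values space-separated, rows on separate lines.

After step 1: ants at (1,4),(0,3)
  0 0 2 1 0
  0 0 0 0 1
  0 0 0 0 0
  0 0 0 0 0
  0 0 0 2 0
After step 2: ants at (0,4),(0,2)
  0 0 3 0 1
  0 0 0 0 0
  0 0 0 0 0
  0 0 0 0 0
  0 0 0 1 0
After step 3: ants at (1,4),(0,3)
  0 0 2 1 0
  0 0 0 0 1
  0 0 0 0 0
  0 0 0 0 0
  0 0 0 0 0
After step 4: ants at (0,4),(0,2)
  0 0 3 0 1
  0 0 0 0 0
  0 0 0 0 0
  0 0 0 0 0
  0 0 0 0 0

0 0 3 0 1
0 0 0 0 0
0 0 0 0 0
0 0 0 0 0
0 0 0 0 0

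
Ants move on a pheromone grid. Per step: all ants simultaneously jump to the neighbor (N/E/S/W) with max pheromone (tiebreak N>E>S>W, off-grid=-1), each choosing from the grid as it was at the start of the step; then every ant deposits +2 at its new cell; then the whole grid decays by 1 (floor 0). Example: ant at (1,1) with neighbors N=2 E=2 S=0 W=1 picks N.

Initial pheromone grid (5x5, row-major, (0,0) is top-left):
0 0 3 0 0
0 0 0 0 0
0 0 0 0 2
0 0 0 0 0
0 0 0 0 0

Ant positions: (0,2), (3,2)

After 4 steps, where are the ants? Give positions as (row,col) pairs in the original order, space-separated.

Step 1: ant0:(0,2)->E->(0,3) | ant1:(3,2)->N->(2,2)
  grid max=2 at (0,2)
Step 2: ant0:(0,3)->W->(0,2) | ant1:(2,2)->N->(1,2)
  grid max=3 at (0,2)
Step 3: ant0:(0,2)->S->(1,2) | ant1:(1,2)->N->(0,2)
  grid max=4 at (0,2)
Step 4: ant0:(1,2)->N->(0,2) | ant1:(0,2)->S->(1,2)
  grid max=5 at (0,2)

(0,2) (1,2)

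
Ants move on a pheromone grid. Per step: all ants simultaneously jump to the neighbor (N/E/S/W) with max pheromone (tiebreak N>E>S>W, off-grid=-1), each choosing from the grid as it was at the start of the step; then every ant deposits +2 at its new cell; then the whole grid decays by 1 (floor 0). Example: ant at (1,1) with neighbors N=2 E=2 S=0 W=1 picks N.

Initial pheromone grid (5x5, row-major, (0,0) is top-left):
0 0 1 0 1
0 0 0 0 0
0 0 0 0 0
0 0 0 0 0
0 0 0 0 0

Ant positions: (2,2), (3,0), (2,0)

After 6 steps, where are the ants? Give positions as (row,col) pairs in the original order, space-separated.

Step 1: ant0:(2,2)->N->(1,2) | ant1:(3,0)->N->(2,0) | ant2:(2,0)->N->(1,0)
  grid max=1 at (1,0)
Step 2: ant0:(1,2)->N->(0,2) | ant1:(2,0)->N->(1,0) | ant2:(1,0)->S->(2,0)
  grid max=2 at (1,0)
Step 3: ant0:(0,2)->E->(0,3) | ant1:(1,0)->S->(2,0) | ant2:(2,0)->N->(1,0)
  grid max=3 at (1,0)
Step 4: ant0:(0,3)->E->(0,4) | ant1:(2,0)->N->(1,0) | ant2:(1,0)->S->(2,0)
  grid max=4 at (1,0)
Step 5: ant0:(0,4)->S->(1,4) | ant1:(1,0)->S->(2,0) | ant2:(2,0)->N->(1,0)
  grid max=5 at (1,0)
Step 6: ant0:(1,4)->N->(0,4) | ant1:(2,0)->N->(1,0) | ant2:(1,0)->S->(2,0)
  grid max=6 at (1,0)

(0,4) (1,0) (2,0)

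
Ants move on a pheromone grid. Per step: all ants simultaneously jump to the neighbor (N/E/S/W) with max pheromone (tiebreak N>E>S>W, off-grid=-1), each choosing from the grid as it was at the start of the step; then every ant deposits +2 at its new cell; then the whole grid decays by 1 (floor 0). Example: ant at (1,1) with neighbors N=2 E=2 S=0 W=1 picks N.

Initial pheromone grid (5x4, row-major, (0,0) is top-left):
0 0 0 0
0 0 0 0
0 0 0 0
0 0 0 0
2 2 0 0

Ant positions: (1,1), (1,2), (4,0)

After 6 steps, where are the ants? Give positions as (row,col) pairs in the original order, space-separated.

Step 1: ant0:(1,1)->N->(0,1) | ant1:(1,2)->N->(0,2) | ant2:(4,0)->E->(4,1)
  grid max=3 at (4,1)
Step 2: ant0:(0,1)->E->(0,2) | ant1:(0,2)->W->(0,1) | ant2:(4,1)->W->(4,0)
  grid max=2 at (0,1)
Step 3: ant0:(0,2)->W->(0,1) | ant1:(0,1)->E->(0,2) | ant2:(4,0)->E->(4,1)
  grid max=3 at (0,1)
Step 4: ant0:(0,1)->E->(0,2) | ant1:(0,2)->W->(0,1) | ant2:(4,1)->W->(4,0)
  grid max=4 at (0,1)
Step 5: ant0:(0,2)->W->(0,1) | ant1:(0,1)->E->(0,2) | ant2:(4,0)->E->(4,1)
  grid max=5 at (0,1)
Step 6: ant0:(0,1)->E->(0,2) | ant1:(0,2)->W->(0,1) | ant2:(4,1)->W->(4,0)
  grid max=6 at (0,1)

(0,2) (0,1) (4,0)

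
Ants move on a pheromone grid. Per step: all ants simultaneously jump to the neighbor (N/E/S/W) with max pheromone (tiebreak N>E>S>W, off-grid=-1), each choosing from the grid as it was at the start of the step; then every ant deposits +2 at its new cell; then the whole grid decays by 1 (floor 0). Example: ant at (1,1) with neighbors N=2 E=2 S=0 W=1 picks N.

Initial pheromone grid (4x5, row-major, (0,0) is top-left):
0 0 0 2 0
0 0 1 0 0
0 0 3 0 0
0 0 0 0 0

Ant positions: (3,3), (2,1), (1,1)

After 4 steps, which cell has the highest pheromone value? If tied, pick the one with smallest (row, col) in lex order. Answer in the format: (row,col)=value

Answer: (2,2)=11

Derivation:
Step 1: ant0:(3,3)->N->(2,3) | ant1:(2,1)->E->(2,2) | ant2:(1,1)->E->(1,2)
  grid max=4 at (2,2)
Step 2: ant0:(2,3)->W->(2,2) | ant1:(2,2)->N->(1,2) | ant2:(1,2)->S->(2,2)
  grid max=7 at (2,2)
Step 3: ant0:(2,2)->N->(1,2) | ant1:(1,2)->S->(2,2) | ant2:(2,2)->N->(1,2)
  grid max=8 at (2,2)
Step 4: ant0:(1,2)->S->(2,2) | ant1:(2,2)->N->(1,2) | ant2:(1,2)->S->(2,2)
  grid max=11 at (2,2)
Final grid:
  0 0 0 0 0
  0 0 7 0 0
  0 0 11 0 0
  0 0 0 0 0
Max pheromone 11 at (2,2)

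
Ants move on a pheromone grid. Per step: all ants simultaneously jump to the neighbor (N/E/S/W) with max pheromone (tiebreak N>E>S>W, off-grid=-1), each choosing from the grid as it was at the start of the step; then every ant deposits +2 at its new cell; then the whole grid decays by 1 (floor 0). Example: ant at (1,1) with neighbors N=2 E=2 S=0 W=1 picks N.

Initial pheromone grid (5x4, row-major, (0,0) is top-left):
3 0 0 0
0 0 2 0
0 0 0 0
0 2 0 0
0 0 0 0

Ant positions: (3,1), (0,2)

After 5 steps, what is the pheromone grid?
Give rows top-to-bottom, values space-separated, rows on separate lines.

After step 1: ants at (2,1),(1,2)
  2 0 0 0
  0 0 3 0
  0 1 0 0
  0 1 0 0
  0 0 0 0
After step 2: ants at (3,1),(0,2)
  1 0 1 0
  0 0 2 0
  0 0 0 0
  0 2 0 0
  0 0 0 0
After step 3: ants at (2,1),(1,2)
  0 0 0 0
  0 0 3 0
  0 1 0 0
  0 1 0 0
  0 0 0 0
After step 4: ants at (3,1),(0,2)
  0 0 1 0
  0 0 2 0
  0 0 0 0
  0 2 0 0
  0 0 0 0
After step 5: ants at (2,1),(1,2)
  0 0 0 0
  0 0 3 0
  0 1 0 0
  0 1 0 0
  0 0 0 0

0 0 0 0
0 0 3 0
0 1 0 0
0 1 0 0
0 0 0 0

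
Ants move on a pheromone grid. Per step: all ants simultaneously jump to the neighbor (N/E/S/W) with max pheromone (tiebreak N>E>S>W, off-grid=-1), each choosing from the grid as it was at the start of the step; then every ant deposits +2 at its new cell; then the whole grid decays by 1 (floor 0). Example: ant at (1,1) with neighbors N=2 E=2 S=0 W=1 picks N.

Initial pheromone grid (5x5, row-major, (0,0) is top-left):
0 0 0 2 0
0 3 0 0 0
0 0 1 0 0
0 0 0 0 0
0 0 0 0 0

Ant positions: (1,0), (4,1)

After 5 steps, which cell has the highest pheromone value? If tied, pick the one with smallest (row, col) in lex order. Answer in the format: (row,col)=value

Step 1: ant0:(1,0)->E->(1,1) | ant1:(4,1)->N->(3,1)
  grid max=4 at (1,1)
Step 2: ant0:(1,1)->N->(0,1) | ant1:(3,1)->N->(2,1)
  grid max=3 at (1,1)
Step 3: ant0:(0,1)->S->(1,1) | ant1:(2,1)->N->(1,1)
  grid max=6 at (1,1)
Step 4: ant0:(1,1)->N->(0,1) | ant1:(1,1)->N->(0,1)
  grid max=5 at (1,1)
Step 5: ant0:(0,1)->S->(1,1) | ant1:(0,1)->S->(1,1)
  grid max=8 at (1,1)
Final grid:
  0 2 0 0 0
  0 8 0 0 0
  0 0 0 0 0
  0 0 0 0 0
  0 0 0 0 0
Max pheromone 8 at (1,1)

Answer: (1,1)=8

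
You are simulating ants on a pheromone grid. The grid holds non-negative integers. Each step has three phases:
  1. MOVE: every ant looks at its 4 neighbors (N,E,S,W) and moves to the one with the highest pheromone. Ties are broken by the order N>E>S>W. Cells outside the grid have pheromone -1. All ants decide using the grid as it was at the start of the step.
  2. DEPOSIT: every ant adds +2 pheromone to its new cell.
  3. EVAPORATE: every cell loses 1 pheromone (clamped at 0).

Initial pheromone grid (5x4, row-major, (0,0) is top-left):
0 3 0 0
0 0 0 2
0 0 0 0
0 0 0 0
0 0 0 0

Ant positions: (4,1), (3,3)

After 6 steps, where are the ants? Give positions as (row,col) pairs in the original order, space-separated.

Step 1: ant0:(4,1)->N->(3,1) | ant1:(3,3)->N->(2,3)
  grid max=2 at (0,1)
Step 2: ant0:(3,1)->N->(2,1) | ant1:(2,3)->N->(1,3)
  grid max=2 at (1,3)
Step 3: ant0:(2,1)->N->(1,1) | ant1:(1,3)->N->(0,3)
  grid max=1 at (0,3)
Step 4: ant0:(1,1)->N->(0,1) | ant1:(0,3)->S->(1,3)
  grid max=2 at (1,3)
Step 5: ant0:(0,1)->E->(0,2) | ant1:(1,3)->N->(0,3)
  grid max=1 at (0,2)
Step 6: ant0:(0,2)->E->(0,3) | ant1:(0,3)->S->(1,3)
  grid max=2 at (0,3)

(0,3) (1,3)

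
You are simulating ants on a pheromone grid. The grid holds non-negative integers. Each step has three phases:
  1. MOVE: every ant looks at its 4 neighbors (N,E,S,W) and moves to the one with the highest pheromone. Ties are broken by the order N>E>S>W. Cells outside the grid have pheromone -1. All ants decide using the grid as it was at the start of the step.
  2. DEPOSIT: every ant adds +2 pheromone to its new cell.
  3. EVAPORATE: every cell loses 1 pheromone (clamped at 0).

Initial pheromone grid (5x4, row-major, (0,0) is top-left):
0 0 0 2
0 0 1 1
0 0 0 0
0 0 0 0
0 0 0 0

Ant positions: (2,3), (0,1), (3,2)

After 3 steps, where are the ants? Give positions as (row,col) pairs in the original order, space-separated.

Step 1: ant0:(2,3)->N->(1,3) | ant1:(0,1)->E->(0,2) | ant2:(3,2)->N->(2,2)
  grid max=2 at (1,3)
Step 2: ant0:(1,3)->N->(0,3) | ant1:(0,2)->E->(0,3) | ant2:(2,2)->N->(1,2)
  grid max=4 at (0,3)
Step 3: ant0:(0,3)->S->(1,3) | ant1:(0,3)->S->(1,3) | ant2:(1,2)->E->(1,3)
  grid max=6 at (1,3)

(1,3) (1,3) (1,3)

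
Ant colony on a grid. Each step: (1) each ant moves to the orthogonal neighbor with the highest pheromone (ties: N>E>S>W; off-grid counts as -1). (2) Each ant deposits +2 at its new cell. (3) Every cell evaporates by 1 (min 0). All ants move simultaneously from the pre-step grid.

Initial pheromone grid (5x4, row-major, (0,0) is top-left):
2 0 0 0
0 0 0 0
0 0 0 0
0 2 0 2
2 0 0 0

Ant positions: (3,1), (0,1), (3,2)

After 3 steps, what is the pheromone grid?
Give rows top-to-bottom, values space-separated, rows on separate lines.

After step 1: ants at (2,1),(0,0),(3,3)
  3 0 0 0
  0 0 0 0
  0 1 0 0
  0 1 0 3
  1 0 0 0
After step 2: ants at (3,1),(0,1),(2,3)
  2 1 0 0
  0 0 0 0
  0 0 0 1
  0 2 0 2
  0 0 0 0
After step 3: ants at (2,1),(0,0),(3,3)
  3 0 0 0
  0 0 0 0
  0 1 0 0
  0 1 0 3
  0 0 0 0

3 0 0 0
0 0 0 0
0 1 0 0
0 1 0 3
0 0 0 0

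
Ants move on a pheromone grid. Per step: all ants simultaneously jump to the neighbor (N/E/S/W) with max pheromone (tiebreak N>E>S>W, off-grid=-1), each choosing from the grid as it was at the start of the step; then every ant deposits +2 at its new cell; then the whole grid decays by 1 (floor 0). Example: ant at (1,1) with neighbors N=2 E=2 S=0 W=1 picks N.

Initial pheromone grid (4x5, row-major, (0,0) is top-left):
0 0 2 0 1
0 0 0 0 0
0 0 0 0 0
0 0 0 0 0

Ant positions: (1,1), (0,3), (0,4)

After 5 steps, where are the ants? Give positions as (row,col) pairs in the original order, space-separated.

Step 1: ant0:(1,1)->N->(0,1) | ant1:(0,3)->W->(0,2) | ant2:(0,4)->S->(1,4)
  grid max=3 at (0,2)
Step 2: ant0:(0,1)->E->(0,2) | ant1:(0,2)->W->(0,1) | ant2:(1,4)->N->(0,4)
  grid max=4 at (0,2)
Step 3: ant0:(0,2)->W->(0,1) | ant1:(0,1)->E->(0,2) | ant2:(0,4)->S->(1,4)
  grid max=5 at (0,2)
Step 4: ant0:(0,1)->E->(0,2) | ant1:(0,2)->W->(0,1) | ant2:(1,4)->N->(0,4)
  grid max=6 at (0,2)
Step 5: ant0:(0,2)->W->(0,1) | ant1:(0,1)->E->(0,2) | ant2:(0,4)->S->(1,4)
  grid max=7 at (0,2)

(0,1) (0,2) (1,4)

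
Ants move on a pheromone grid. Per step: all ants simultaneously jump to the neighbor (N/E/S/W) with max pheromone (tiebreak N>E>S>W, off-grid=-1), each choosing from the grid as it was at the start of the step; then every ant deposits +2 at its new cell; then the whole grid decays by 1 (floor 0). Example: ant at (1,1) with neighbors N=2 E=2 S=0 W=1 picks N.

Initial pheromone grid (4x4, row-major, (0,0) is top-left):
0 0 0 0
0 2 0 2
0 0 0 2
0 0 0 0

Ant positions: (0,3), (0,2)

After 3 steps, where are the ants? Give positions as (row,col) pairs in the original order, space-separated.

Step 1: ant0:(0,3)->S->(1,3) | ant1:(0,2)->E->(0,3)
  grid max=3 at (1,3)
Step 2: ant0:(1,3)->N->(0,3) | ant1:(0,3)->S->(1,3)
  grid max=4 at (1,3)
Step 3: ant0:(0,3)->S->(1,3) | ant1:(1,3)->N->(0,3)
  grid max=5 at (1,3)

(1,3) (0,3)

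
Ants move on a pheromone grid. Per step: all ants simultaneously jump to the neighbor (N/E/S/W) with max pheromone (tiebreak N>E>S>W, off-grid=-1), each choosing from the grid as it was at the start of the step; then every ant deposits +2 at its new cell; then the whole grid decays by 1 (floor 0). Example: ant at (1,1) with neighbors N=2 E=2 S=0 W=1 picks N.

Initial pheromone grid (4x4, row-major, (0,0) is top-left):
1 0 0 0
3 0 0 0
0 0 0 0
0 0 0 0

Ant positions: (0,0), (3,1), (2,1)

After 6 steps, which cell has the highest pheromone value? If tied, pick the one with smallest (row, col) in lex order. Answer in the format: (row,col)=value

Step 1: ant0:(0,0)->S->(1,0) | ant1:(3,1)->N->(2,1) | ant2:(2,1)->N->(1,1)
  grid max=4 at (1,0)
Step 2: ant0:(1,0)->E->(1,1) | ant1:(2,1)->N->(1,1) | ant2:(1,1)->W->(1,0)
  grid max=5 at (1,0)
Step 3: ant0:(1,1)->W->(1,0) | ant1:(1,1)->W->(1,0) | ant2:(1,0)->E->(1,1)
  grid max=8 at (1,0)
Step 4: ant0:(1,0)->E->(1,1) | ant1:(1,0)->E->(1,1) | ant2:(1,1)->W->(1,0)
  grid max=9 at (1,0)
Step 5: ant0:(1,1)->W->(1,0) | ant1:(1,1)->W->(1,0) | ant2:(1,0)->E->(1,1)
  grid max=12 at (1,0)
Step 6: ant0:(1,0)->E->(1,1) | ant1:(1,0)->E->(1,1) | ant2:(1,1)->W->(1,0)
  grid max=13 at (1,0)
Final grid:
  0 0 0 0
  13 12 0 0
  0 0 0 0
  0 0 0 0
Max pheromone 13 at (1,0)

Answer: (1,0)=13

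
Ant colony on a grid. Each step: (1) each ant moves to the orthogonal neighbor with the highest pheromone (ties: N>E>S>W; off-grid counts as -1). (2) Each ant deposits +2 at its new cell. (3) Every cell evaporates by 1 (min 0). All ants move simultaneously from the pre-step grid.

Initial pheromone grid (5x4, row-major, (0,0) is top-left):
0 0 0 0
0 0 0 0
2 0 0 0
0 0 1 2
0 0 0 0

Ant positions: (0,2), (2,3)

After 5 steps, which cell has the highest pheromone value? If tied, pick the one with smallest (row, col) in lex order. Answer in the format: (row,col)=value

Step 1: ant0:(0,2)->E->(0,3) | ant1:(2,3)->S->(3,3)
  grid max=3 at (3,3)
Step 2: ant0:(0,3)->S->(1,3) | ant1:(3,3)->N->(2,3)
  grid max=2 at (3,3)
Step 3: ant0:(1,3)->S->(2,3) | ant1:(2,3)->S->(3,3)
  grid max=3 at (3,3)
Step 4: ant0:(2,3)->S->(3,3) | ant1:(3,3)->N->(2,3)
  grid max=4 at (3,3)
Step 5: ant0:(3,3)->N->(2,3) | ant1:(2,3)->S->(3,3)
  grid max=5 at (3,3)
Final grid:
  0 0 0 0
  0 0 0 0
  0 0 0 4
  0 0 0 5
  0 0 0 0
Max pheromone 5 at (3,3)

Answer: (3,3)=5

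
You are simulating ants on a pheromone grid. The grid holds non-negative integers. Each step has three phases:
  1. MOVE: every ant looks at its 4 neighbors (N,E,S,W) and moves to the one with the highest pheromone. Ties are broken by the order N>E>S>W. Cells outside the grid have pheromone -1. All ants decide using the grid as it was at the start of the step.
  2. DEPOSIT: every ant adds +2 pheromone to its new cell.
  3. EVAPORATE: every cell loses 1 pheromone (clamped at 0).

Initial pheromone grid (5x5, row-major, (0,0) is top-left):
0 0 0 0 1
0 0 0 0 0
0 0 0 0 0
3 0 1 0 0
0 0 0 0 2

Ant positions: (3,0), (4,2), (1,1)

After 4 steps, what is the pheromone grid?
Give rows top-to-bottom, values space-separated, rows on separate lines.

After step 1: ants at (2,0),(3,2),(0,1)
  0 1 0 0 0
  0 0 0 0 0
  1 0 0 0 0
  2 0 2 0 0
  0 0 0 0 1
After step 2: ants at (3,0),(2,2),(0,2)
  0 0 1 0 0
  0 0 0 0 0
  0 0 1 0 0
  3 0 1 0 0
  0 0 0 0 0
After step 3: ants at (2,0),(3,2),(0,3)
  0 0 0 1 0
  0 0 0 0 0
  1 0 0 0 0
  2 0 2 0 0
  0 0 0 0 0
After step 4: ants at (3,0),(2,2),(0,4)
  0 0 0 0 1
  0 0 0 0 0
  0 0 1 0 0
  3 0 1 0 0
  0 0 0 0 0

0 0 0 0 1
0 0 0 0 0
0 0 1 0 0
3 0 1 0 0
0 0 0 0 0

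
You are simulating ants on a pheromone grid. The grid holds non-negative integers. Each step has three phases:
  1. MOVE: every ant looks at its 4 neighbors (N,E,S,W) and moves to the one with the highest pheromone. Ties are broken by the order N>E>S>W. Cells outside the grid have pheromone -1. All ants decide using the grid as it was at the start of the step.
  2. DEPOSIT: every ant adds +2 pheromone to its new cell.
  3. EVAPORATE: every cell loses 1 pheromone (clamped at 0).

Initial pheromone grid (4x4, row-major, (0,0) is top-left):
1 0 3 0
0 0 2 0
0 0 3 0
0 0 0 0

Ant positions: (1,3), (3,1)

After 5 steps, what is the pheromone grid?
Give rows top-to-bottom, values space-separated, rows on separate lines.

After step 1: ants at (1,2),(2,1)
  0 0 2 0
  0 0 3 0
  0 1 2 0
  0 0 0 0
After step 2: ants at (0,2),(2,2)
  0 0 3 0
  0 0 2 0
  0 0 3 0
  0 0 0 0
After step 3: ants at (1,2),(1,2)
  0 0 2 0
  0 0 5 0
  0 0 2 0
  0 0 0 0
After step 4: ants at (0,2),(0,2)
  0 0 5 0
  0 0 4 0
  0 0 1 0
  0 0 0 0
After step 5: ants at (1,2),(1,2)
  0 0 4 0
  0 0 7 0
  0 0 0 0
  0 0 0 0

0 0 4 0
0 0 7 0
0 0 0 0
0 0 0 0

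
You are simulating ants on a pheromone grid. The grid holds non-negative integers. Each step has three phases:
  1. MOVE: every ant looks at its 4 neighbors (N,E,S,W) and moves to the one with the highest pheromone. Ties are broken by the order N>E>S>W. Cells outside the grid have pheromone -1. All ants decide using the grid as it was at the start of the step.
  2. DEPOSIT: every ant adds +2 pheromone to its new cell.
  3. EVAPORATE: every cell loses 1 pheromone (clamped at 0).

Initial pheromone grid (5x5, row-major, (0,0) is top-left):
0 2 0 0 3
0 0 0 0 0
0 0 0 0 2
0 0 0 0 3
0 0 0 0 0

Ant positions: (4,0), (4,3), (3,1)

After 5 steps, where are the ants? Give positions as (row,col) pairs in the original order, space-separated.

Step 1: ant0:(4,0)->N->(3,0) | ant1:(4,3)->N->(3,3) | ant2:(3,1)->N->(2,1)
  grid max=2 at (0,4)
Step 2: ant0:(3,0)->N->(2,0) | ant1:(3,3)->E->(3,4) | ant2:(2,1)->N->(1,1)
  grid max=3 at (3,4)
Step 3: ant0:(2,0)->N->(1,0) | ant1:(3,4)->N->(2,4) | ant2:(1,1)->N->(0,1)
  grid max=2 at (3,4)
Step 4: ant0:(1,0)->N->(0,0) | ant1:(2,4)->S->(3,4) | ant2:(0,1)->E->(0,2)
  grid max=3 at (3,4)
Step 5: ant0:(0,0)->E->(0,1) | ant1:(3,4)->N->(2,4) | ant2:(0,2)->E->(0,3)
  grid max=2 at (3,4)

(0,1) (2,4) (0,3)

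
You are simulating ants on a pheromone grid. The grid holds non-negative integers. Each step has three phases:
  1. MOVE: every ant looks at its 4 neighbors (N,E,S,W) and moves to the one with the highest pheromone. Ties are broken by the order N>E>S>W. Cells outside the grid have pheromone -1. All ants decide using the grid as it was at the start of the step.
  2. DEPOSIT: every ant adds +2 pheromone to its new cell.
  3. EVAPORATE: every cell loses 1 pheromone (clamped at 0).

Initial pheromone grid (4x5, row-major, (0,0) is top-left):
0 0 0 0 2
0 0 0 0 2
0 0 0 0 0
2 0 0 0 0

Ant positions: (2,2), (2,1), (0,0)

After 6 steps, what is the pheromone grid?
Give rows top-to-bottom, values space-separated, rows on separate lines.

After step 1: ants at (1,2),(1,1),(0,1)
  0 1 0 0 1
  0 1 1 0 1
  0 0 0 0 0
  1 0 0 0 0
After step 2: ants at (1,1),(0,1),(1,1)
  0 2 0 0 0
  0 4 0 0 0
  0 0 0 0 0
  0 0 0 0 0
After step 3: ants at (0,1),(1,1),(0,1)
  0 5 0 0 0
  0 5 0 0 0
  0 0 0 0 0
  0 0 0 0 0
After step 4: ants at (1,1),(0,1),(1,1)
  0 6 0 0 0
  0 8 0 0 0
  0 0 0 0 0
  0 0 0 0 0
After step 5: ants at (0,1),(1,1),(0,1)
  0 9 0 0 0
  0 9 0 0 0
  0 0 0 0 0
  0 0 0 0 0
After step 6: ants at (1,1),(0,1),(1,1)
  0 10 0 0 0
  0 12 0 0 0
  0 0 0 0 0
  0 0 0 0 0

0 10 0 0 0
0 12 0 0 0
0 0 0 0 0
0 0 0 0 0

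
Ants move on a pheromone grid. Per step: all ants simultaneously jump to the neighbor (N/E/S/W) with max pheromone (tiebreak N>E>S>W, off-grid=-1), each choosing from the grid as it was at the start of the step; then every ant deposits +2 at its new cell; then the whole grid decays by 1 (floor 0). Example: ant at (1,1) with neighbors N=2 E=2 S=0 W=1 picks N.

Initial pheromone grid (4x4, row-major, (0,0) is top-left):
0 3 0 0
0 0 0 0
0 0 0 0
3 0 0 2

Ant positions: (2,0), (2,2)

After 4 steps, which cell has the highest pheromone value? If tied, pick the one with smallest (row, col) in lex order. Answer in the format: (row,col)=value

Step 1: ant0:(2,0)->S->(3,0) | ant1:(2,2)->N->(1,2)
  grid max=4 at (3,0)
Step 2: ant0:(3,0)->N->(2,0) | ant1:(1,2)->N->(0,2)
  grid max=3 at (3,0)
Step 3: ant0:(2,0)->S->(3,0) | ant1:(0,2)->W->(0,1)
  grid max=4 at (3,0)
Step 4: ant0:(3,0)->N->(2,0) | ant1:(0,1)->E->(0,2)
  grid max=3 at (3,0)
Final grid:
  0 1 1 0
  0 0 0 0
  1 0 0 0
  3 0 0 0
Max pheromone 3 at (3,0)

Answer: (3,0)=3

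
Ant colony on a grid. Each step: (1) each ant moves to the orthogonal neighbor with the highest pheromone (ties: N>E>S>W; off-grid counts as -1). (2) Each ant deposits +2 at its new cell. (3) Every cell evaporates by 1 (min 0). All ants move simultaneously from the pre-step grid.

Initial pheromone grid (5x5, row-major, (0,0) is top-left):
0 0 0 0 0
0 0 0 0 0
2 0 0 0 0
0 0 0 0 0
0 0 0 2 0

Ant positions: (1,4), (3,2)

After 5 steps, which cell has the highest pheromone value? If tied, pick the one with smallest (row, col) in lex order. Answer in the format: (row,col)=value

Answer: (0,4)=3

Derivation:
Step 1: ant0:(1,4)->N->(0,4) | ant1:(3,2)->N->(2,2)
  grid max=1 at (0,4)
Step 2: ant0:(0,4)->S->(1,4) | ant1:(2,2)->N->(1,2)
  grid max=1 at (1,2)
Step 3: ant0:(1,4)->N->(0,4) | ant1:(1,2)->N->(0,2)
  grid max=1 at (0,2)
Step 4: ant0:(0,4)->S->(1,4) | ant1:(0,2)->E->(0,3)
  grid max=1 at (0,3)
Step 5: ant0:(1,4)->N->(0,4) | ant1:(0,3)->E->(0,4)
  grid max=3 at (0,4)
Final grid:
  0 0 0 0 3
  0 0 0 0 0
  0 0 0 0 0
  0 0 0 0 0
  0 0 0 0 0
Max pheromone 3 at (0,4)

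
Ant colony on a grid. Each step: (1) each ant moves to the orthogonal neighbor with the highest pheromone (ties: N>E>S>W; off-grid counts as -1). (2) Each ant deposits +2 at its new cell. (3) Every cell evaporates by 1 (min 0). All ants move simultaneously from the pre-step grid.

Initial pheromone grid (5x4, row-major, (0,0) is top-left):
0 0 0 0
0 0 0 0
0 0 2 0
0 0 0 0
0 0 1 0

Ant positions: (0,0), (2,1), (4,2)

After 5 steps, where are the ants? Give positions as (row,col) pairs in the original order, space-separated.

Step 1: ant0:(0,0)->E->(0,1) | ant1:(2,1)->E->(2,2) | ant2:(4,2)->N->(3,2)
  grid max=3 at (2,2)
Step 2: ant0:(0,1)->E->(0,2) | ant1:(2,2)->S->(3,2) | ant2:(3,2)->N->(2,2)
  grid max=4 at (2,2)
Step 3: ant0:(0,2)->E->(0,3) | ant1:(3,2)->N->(2,2) | ant2:(2,2)->S->(3,2)
  grid max=5 at (2,2)
Step 4: ant0:(0,3)->S->(1,3) | ant1:(2,2)->S->(3,2) | ant2:(3,2)->N->(2,2)
  grid max=6 at (2,2)
Step 5: ant0:(1,3)->N->(0,3) | ant1:(3,2)->N->(2,2) | ant2:(2,2)->S->(3,2)
  grid max=7 at (2,2)

(0,3) (2,2) (3,2)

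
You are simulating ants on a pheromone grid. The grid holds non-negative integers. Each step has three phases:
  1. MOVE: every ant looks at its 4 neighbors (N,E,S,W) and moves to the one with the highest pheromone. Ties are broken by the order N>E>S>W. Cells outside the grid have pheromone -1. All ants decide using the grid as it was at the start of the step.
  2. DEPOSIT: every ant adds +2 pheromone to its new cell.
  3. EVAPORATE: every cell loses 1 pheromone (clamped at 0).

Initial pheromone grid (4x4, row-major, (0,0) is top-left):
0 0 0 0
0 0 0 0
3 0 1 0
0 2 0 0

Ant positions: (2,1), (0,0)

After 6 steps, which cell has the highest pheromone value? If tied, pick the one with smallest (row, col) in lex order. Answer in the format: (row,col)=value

Step 1: ant0:(2,1)->W->(2,0) | ant1:(0,0)->E->(0,1)
  grid max=4 at (2,0)
Step 2: ant0:(2,0)->N->(1,0) | ant1:(0,1)->E->(0,2)
  grid max=3 at (2,0)
Step 3: ant0:(1,0)->S->(2,0) | ant1:(0,2)->E->(0,3)
  grid max=4 at (2,0)
Step 4: ant0:(2,0)->N->(1,0) | ant1:(0,3)->S->(1,3)
  grid max=3 at (2,0)
Step 5: ant0:(1,0)->S->(2,0) | ant1:(1,3)->N->(0,3)
  grid max=4 at (2,0)
Step 6: ant0:(2,0)->N->(1,0) | ant1:(0,3)->S->(1,3)
  grid max=3 at (2,0)
Final grid:
  0 0 0 0
  1 0 0 1
  3 0 0 0
  0 0 0 0
Max pheromone 3 at (2,0)

Answer: (2,0)=3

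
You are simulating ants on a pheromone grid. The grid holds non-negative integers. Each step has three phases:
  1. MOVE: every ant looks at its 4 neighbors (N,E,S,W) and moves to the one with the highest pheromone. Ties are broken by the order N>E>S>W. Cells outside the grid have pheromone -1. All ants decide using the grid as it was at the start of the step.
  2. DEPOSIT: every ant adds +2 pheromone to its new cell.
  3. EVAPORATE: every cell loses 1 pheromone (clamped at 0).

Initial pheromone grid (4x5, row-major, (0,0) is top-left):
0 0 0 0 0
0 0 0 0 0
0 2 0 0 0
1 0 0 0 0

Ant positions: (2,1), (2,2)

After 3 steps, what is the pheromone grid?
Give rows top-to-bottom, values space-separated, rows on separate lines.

After step 1: ants at (1,1),(2,1)
  0 0 0 0 0
  0 1 0 0 0
  0 3 0 0 0
  0 0 0 0 0
After step 2: ants at (2,1),(1,1)
  0 0 0 0 0
  0 2 0 0 0
  0 4 0 0 0
  0 0 0 0 0
After step 3: ants at (1,1),(2,1)
  0 0 0 0 0
  0 3 0 0 0
  0 5 0 0 0
  0 0 0 0 0

0 0 0 0 0
0 3 0 0 0
0 5 0 0 0
0 0 0 0 0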